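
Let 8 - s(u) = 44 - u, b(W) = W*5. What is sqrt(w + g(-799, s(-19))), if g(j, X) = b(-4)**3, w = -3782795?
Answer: I*sqrt(3790795) ≈ 1947.0*I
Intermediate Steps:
b(W) = 5*W
s(u) = -36 + u (s(u) = 8 - (44 - u) = 8 + (-44 + u) = -36 + u)
g(j, X) = -8000 (g(j, X) = (5*(-4))**3 = (-20)**3 = -8000)
sqrt(w + g(-799, s(-19))) = sqrt(-3782795 - 8000) = sqrt(-3790795) = I*sqrt(3790795)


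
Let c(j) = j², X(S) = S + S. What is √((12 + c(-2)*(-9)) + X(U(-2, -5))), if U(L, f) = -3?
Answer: I*√30 ≈ 5.4772*I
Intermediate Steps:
X(S) = 2*S
√((12 + c(-2)*(-9)) + X(U(-2, -5))) = √((12 + (-2)²*(-9)) + 2*(-3)) = √((12 + 4*(-9)) - 6) = √((12 - 36) - 6) = √(-24 - 6) = √(-30) = I*√30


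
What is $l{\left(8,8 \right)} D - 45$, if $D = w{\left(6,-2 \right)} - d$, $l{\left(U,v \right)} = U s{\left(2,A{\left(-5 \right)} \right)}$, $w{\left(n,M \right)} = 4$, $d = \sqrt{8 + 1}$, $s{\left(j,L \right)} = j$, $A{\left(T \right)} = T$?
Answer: $-29$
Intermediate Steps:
$d = 3$ ($d = \sqrt{9} = 3$)
$l{\left(U,v \right)} = 2 U$ ($l{\left(U,v \right)} = U 2 = 2 U$)
$D = 1$ ($D = 4 - 3 = 1$)
$l{\left(8,8 \right)} D - 45 = 2 \cdot 8 \cdot 1 - 45 = 16 \cdot 1 - 45 = 16 - 45 = -29$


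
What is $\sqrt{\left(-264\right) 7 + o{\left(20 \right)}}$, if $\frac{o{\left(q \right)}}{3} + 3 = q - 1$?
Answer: $30 i \sqrt{2} \approx 42.426 i$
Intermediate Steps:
$o{\left(q \right)} = -12 + 3 q$ ($o{\left(q \right)} = -9 + 3 \left(q - 1\right) = -9 + 3 \left(-1 + q\right) = -9 + \left(-3 + 3 q\right) = -12 + 3 q$)
$\sqrt{\left(-264\right) 7 + o{\left(20 \right)}} = \sqrt{\left(-264\right) 7 + \left(-12 + 3 \cdot 20\right)} = \sqrt{-1848 + \left(-12 + 60\right)} = \sqrt{-1848 + 48} = \sqrt{-1800} = 30 i \sqrt{2}$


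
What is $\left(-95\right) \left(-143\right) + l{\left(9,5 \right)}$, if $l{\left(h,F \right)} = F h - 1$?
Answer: $13629$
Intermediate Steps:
$l{\left(h,F \right)} = -1 + F h$
$\left(-95\right) \left(-143\right) + l{\left(9,5 \right)} = \left(-95\right) \left(-143\right) + \left(-1 + 5 \cdot 9\right) = 13585 + \left(-1 + 45\right) = 13585 + 44 = 13629$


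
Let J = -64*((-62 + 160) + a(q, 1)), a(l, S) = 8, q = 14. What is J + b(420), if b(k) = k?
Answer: -6364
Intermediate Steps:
J = -6784 (J = -64*((-62 + 160) + 8) = -64*(98 + 8) = -64*106 = -6784)
J + b(420) = -6784 + 420 = -6364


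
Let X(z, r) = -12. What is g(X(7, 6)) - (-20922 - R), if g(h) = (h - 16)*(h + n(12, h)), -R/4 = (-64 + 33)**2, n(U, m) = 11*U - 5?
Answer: 13858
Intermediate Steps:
n(U, m) = -5 + 11*U
R = -3844 (R = -4*(-64 + 33)**2 = -4*(-31)**2 = -4*961 = -3844)
g(h) = (-16 + h)*(127 + h) (g(h) = (h - 16)*(h + (-5 + 11*12)) = (-16 + h)*(h + (-5 + 132)) = (-16 + h)*(h + 127) = (-16 + h)*(127 + h))
g(X(7, 6)) - (-20922 - R) = (-2032 + (-12)**2 + 111*(-12)) - (-20922 - 1*(-3844)) = (-2032 + 144 - 1332) - (-20922 + 3844) = -3220 - 1*(-17078) = -3220 + 17078 = 13858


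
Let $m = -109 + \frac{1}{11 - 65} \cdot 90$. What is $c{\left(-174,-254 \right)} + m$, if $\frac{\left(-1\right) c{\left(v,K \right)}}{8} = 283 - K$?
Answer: $- \frac{13220}{3} \approx -4406.7$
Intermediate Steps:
$c{\left(v,K \right)} = -2264 + 8 K$ ($c{\left(v,K \right)} = - 8 \left(283 - K\right) = -2264 + 8 K$)
$m = - \frac{332}{3}$ ($m = -109 + \frac{1}{-54} \cdot 90 = -109 - \frac{5}{3} = - \frac{332}{3} \approx -110.67$)
$c{\left(-174,-254 \right)} + m = \left(-2264 + 8 \left(-254\right)\right) - \frac{332}{3} = \left(-2264 - 2032\right) - \frac{332}{3} = -4296 - \frac{332}{3} = - \frac{13220}{3}$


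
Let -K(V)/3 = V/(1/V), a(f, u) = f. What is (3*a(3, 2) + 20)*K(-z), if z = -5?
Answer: -2175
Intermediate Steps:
K(V) = -3*V² (K(V) = -3*V/(1/V) = -3*V*V = -3*V²)
(3*a(3, 2) + 20)*K(-z) = (3*3 + 20)*(-3*(-1*(-5))²) = (9 + 20)*(-3*5²) = 29*(-3*25) = 29*(-75) = -2175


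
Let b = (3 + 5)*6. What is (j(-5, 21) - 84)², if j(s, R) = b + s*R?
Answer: 19881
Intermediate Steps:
b = 48 (b = 8*6 = 48)
j(s, R) = 48 + R*s (j(s, R) = 48 + s*R = 48 + R*s)
(j(-5, 21) - 84)² = ((48 + 21*(-5)) - 84)² = ((48 - 105) - 84)² = (-57 - 84)² = (-141)² = 19881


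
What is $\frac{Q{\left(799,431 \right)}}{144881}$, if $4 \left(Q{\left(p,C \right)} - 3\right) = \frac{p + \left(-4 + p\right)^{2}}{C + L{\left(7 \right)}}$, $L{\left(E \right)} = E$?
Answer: $\frac{79760}{31728939} \approx 0.0025138$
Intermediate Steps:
$Q{\left(p,C \right)} = 3 + \frac{p + \left(-4 + p\right)^{2}}{4 \left(7 + C\right)}$ ($Q{\left(p,C \right)} = 3 + \frac{\left(p + \left(-4 + p\right)^{2}\right) \frac{1}{C + 7}}{4} = 3 + \frac{\left(p + \left(-4 + p\right)^{2}\right) \frac{1}{7 + C}}{4} = 3 + \frac{\frac{1}{7 + C} \left(p + \left(-4 + p\right)^{2}\right)}{4} = 3 + \frac{p + \left(-4 + p\right)^{2}}{4 \left(7 + C\right)}$)
$\frac{Q{\left(799,431 \right)}}{144881} = \frac{\frac{1}{4} \frac{1}{7 + 431} \left(84 + 799 + \left(-4 + 799\right)^{2} + 12 \cdot 431\right)}{144881} = \frac{84 + 799 + 795^{2} + 5172}{4 \cdot 438} \cdot \frac{1}{144881} = \frac{1}{4} \cdot \frac{1}{438} \left(84 + 799 + 632025 + 5172\right) \frac{1}{144881} = \frac{1}{4} \cdot \frac{1}{438} \cdot 638080 \cdot \frac{1}{144881} = \frac{79760}{219} \cdot \frac{1}{144881} = \frac{79760}{31728939}$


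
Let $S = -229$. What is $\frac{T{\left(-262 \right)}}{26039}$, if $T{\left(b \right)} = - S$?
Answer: $\frac{229}{26039} \approx 0.0087945$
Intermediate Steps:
$T{\left(b \right)} = 229$ ($T{\left(b \right)} = \left(-1\right) \left(-229\right) = 229$)
$\frac{T{\left(-262 \right)}}{26039} = \frac{229}{26039}$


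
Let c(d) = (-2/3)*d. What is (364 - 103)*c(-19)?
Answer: 3306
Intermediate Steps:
c(d) = -2*d/3 (c(d) = (-2*1/3)*d = -2*d/3)
(364 - 103)*c(-19) = (364 - 103)*(-2/3*(-19)) = 261*(38/3) = 3306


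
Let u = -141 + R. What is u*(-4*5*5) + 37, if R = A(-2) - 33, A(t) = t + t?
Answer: 17837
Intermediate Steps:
A(t) = 2*t
R = -37 (R = 2*(-2) - 33 = -4 - 33 = -37)
u = -178 (u = -141 - 37 = -178)
u*(-4*5*5) + 37 = -178*(-4*5)*5 + 37 = -(-3560)*5 + 37 = -178*(-100) + 37 = 17800 + 37 = 17837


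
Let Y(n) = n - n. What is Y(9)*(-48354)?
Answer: 0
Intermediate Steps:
Y(n) = 0
Y(9)*(-48354) = 0*(-48354) = 0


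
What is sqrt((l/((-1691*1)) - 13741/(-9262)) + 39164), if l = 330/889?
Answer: 3*sqrt(843647981693018903188942)/13923555338 ≈ 197.90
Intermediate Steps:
l = 330/889 (l = 330*(1/889) = 330/889 ≈ 0.37120)
sqrt((l/((-1691*1)) - 13741/(-9262)) + 39164) = sqrt((330/(889*((-1691*1))) - 13741/(-9262)) + 39164) = sqrt(((330/889)/(-1691) - 13741*(-1/9262)) + 39164) = sqrt(((330/889)*(-1/1691) + 13741/9262) + 39164) = sqrt((-330/1503299 + 13741/9262) + 39164) = sqrt(20653775099/13923555338 + 39164) = sqrt(545322775032531/13923555338) = 3*sqrt(843647981693018903188942)/13923555338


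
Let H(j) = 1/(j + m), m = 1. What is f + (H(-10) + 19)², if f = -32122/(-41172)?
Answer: 198745447/555822 ≈ 357.57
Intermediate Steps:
f = 16061/20586 (f = -32122*(-1/41172) = 16061/20586 ≈ 0.78019)
H(j) = 1/(1 + j) (H(j) = 1/(j + 1) = 1/(1 + j))
f + (H(-10) + 19)² = 16061/20586 + (1/(1 - 10) + 19)² = 16061/20586 + (1/(-9) + 19)² = 16061/20586 + (-⅑ + 19)² = 16061/20586 + (170/9)² = 16061/20586 + 28900/81 = 198745447/555822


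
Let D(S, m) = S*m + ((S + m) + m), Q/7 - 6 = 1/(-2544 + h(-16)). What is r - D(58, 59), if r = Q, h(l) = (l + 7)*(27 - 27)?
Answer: -9046471/2544 ≈ -3556.0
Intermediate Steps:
h(l) = 0 (h(l) = (7 + l)*0 = 0)
Q = 106841/2544 (Q = 42 + 7/(-2544 + 0) = 42 + 7/(-2544) = 42 + 7*(-1/2544) = 42 - 7/2544 = 106841/2544 ≈ 41.997)
D(S, m) = S + 2*m + S*m (D(S, m) = S*m + (S + 2*m) = S + 2*m + S*m)
r = 106841/2544 ≈ 41.997
r - D(58, 59) = 106841/2544 - (58 + 2*59 + 58*59) = 106841/2544 - (58 + 118 + 3422) = 106841/2544 - 1*3598 = 106841/2544 - 3598 = -9046471/2544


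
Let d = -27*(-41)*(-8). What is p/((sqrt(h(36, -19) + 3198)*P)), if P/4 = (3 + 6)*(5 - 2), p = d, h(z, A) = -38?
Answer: -41*sqrt(790)/790 ≈ -1.4587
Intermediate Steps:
d = -8856 (d = 1107*(-8) = -8856)
p = -8856
P = 108 (P = 4*((3 + 6)*(5 - 2)) = 4*(9*3) = 4*27 = 108)
p/((sqrt(h(36, -19) + 3198)*P)) = -8856*1/(108*sqrt(-38 + 3198)) = -8856*sqrt(790)/170640 = -41*sqrt(790)/790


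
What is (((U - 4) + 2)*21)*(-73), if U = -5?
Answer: 10731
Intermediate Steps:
(((U - 4) + 2)*21)*(-73) = (((-5 - 4) + 2)*21)*(-73) = ((-9 + 2)*21)*(-73) = -7*21*(-73) = -147*(-73) = 10731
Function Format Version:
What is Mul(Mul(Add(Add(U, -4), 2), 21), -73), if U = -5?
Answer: 10731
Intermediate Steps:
Mul(Mul(Add(Add(U, -4), 2), 21), -73) = Mul(Mul(Add(Add(-5, -4), 2), 21), -73) = Mul(Mul(Add(-9, 2), 21), -73) = Mul(Mul(-7, 21), -73) = Mul(-147, -73) = 10731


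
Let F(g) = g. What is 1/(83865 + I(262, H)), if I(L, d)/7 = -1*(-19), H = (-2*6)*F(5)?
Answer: 1/83998 ≈ 1.1905e-5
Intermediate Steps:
H = -60 (H = -2*6*5 = -12*5 = -60)
I(L, d) = 133 (I(L, d) = 7*(-1*(-19)) = 7*19 = 133)
1/(83865 + I(262, H)) = 1/(83865 + 133) = 1/83998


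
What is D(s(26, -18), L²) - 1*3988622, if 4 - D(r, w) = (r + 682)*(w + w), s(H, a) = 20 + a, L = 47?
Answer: -7010530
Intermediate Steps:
D(r, w) = 4 - 2*w*(682 + r) (D(r, w) = 4 - (r + 682)*(w + w) = 4 - (682 + r)*2*w = 4 - 2*w*(682 + r))
D(s(26, -18), L²) - 1*3988622 = (4 - 1364*47² - 2*(20 - 18)*47²) - 1*3988622 = (4 - 1364*2209 - 2*2*2209) - 3988622 = (4 - 3013076 - 8836) - 3988622 = -3021908 - 3988622 = -7010530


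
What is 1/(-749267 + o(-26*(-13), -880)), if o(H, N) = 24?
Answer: -1/749243 ≈ -1.3347e-6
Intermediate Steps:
1/(-749267 + o(-26*(-13), -880)) = 1/(-749267 + 24) = 1/(-749243) = -1/749243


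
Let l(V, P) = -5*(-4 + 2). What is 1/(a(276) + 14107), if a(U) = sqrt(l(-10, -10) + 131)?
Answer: 14107/199007308 - sqrt(141)/199007308 ≈ 7.0827e-5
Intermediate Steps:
l(V, P) = 10 (l(V, P) = -5*(-2) = 10)
a(U) = sqrt(141) (a(U) = sqrt(10 + 131) = sqrt(141))
1/(a(276) + 14107) = 1/(sqrt(141) + 14107) = 1/(14107 + sqrt(141))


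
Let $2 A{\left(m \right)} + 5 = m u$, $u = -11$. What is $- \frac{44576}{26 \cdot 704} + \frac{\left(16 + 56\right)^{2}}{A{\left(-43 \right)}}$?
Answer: $\frac{11279}{572} \approx 19.719$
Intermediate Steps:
$A{\left(m \right)} = - \frac{5}{2} - \frac{11 m}{2}$ ($A{\left(m \right)} = - \frac{5}{2} + \frac{m \left(-11\right)}{2} = - \frac{5}{2} + \frac{\left(-11\right) m}{2} = - \frac{5}{2} - \frac{11 m}{2}$)
$- \frac{44576}{26 \cdot 704} + \frac{\left(16 + 56\right)^{2}}{A{\left(-43 \right)}} = - \frac{44576}{26 \cdot 704} + \frac{\left(16 + 56\right)^{2}}{- \frac{5}{2} - - \frac{473}{2}} = - \frac{44576}{18304} + \frac{72^{2}}{- \frac{5}{2} + \frac{473}{2}} = \left(-44576\right) \frac{1}{18304} + \frac{5184}{234} = - \frac{1393}{572} + 5184 \cdot \frac{1}{234} = - \frac{1393}{572} + \frac{288}{13} = \frac{11279}{572}$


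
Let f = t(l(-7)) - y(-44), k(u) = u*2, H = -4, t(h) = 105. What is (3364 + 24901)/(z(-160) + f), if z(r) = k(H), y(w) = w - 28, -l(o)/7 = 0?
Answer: 28265/169 ≈ 167.25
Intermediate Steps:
l(o) = 0 (l(o) = -7*0 = 0)
y(w) = -28 + w
k(u) = 2*u
z(r) = -8 (z(r) = 2*(-4) = -8)
f = 177 (f = 105 - (-28 - 44) = 105 - 1*(-72) = 105 + 72 = 177)
(3364 + 24901)/(z(-160) + f) = (3364 + 24901)/(-8 + 177) = 28265/169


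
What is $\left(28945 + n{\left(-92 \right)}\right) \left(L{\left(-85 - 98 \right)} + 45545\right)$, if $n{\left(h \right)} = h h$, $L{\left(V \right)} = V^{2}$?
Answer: $2956582906$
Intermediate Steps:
$n{\left(h \right)} = h^{2}$
$\left(28945 + n{\left(-92 \right)}\right) \left(L{\left(-85 - 98 \right)} + 45545\right) = \left(28945 + \left(-92\right)^{2}\right) \left(\left(-85 - 98\right)^{2} + 45545\right) = \left(28945 + 8464\right) \left(\left(-85 - 98\right)^{2} + 45545\right) = 37409 \left(\left(-183\right)^{2} + 45545\right) = 37409 \left(33489 + 45545\right) = 37409 \cdot 79034 = 2956582906$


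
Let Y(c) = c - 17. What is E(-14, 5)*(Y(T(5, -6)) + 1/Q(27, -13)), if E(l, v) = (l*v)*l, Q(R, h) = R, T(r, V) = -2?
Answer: -501760/27 ≈ -18584.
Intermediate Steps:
Y(c) = -17 + c
E(l, v) = v*l²
E(-14, 5)*(Y(T(5, -6)) + 1/Q(27, -13)) = (5*(-14)²)*((-17 - 2) + 1/27) = (5*196)*(-19 + 1/27) = 980*(-512/27) = -501760/27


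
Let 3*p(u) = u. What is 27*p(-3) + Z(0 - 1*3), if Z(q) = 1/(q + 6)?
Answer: -80/3 ≈ -26.667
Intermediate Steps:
p(u) = u/3
Z(q) = 1/(6 + q)
27*p(-3) + Z(0 - 1*3) = 27*((⅓)*(-3)) + 1/(6 + (0 - 1*3)) = 27*(-1) + 1/(6 + (0 - 3)) = -27 + 1/(6 - 3) = -27 + 1/3 = -27 + ⅓ = -80/3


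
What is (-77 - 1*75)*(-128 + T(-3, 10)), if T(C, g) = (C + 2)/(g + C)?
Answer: 136344/7 ≈ 19478.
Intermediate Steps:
T(C, g) = (2 + C)/(C + g)
(-77 - 1*75)*(-128 + T(-3, 10)) = (-77 - 1*75)*(-128 + (2 - 3)/(-3 + 10)) = (-77 - 75)*(-128 - 1/7) = -152*(-128 + (⅐)*(-1)) = -152*(-128 - ⅐) = -152*(-897/7) = 136344/7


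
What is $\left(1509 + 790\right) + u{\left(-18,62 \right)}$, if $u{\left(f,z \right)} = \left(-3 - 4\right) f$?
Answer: $2425$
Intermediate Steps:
$u{\left(f,z \right)} = - 7 f$
$\left(1509 + 790\right) + u{\left(-18,62 \right)} = \left(1509 + 790\right) - -126 = 2299 + 126 = 2425$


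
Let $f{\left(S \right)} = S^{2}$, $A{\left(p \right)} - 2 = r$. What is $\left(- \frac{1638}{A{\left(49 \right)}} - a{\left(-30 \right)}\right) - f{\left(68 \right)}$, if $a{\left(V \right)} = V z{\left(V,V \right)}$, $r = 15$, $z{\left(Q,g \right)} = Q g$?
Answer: $\frac{378754}{17} \approx 22280.0$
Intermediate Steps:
$A{\left(p \right)} = 17$ ($A{\left(p \right)} = 2 + 15 = 17$)
$a{\left(V \right)} = V^{3}$ ($a{\left(V \right)} = V V V = V V^{2} = V^{3}$)
$\left(- \frac{1638}{A{\left(49 \right)}} - a{\left(-30 \right)}\right) - f{\left(68 \right)} = \left(- \frac{1638}{17} - \left(-30\right)^{3}\right) - 68^{2} = \left(\left(-1638\right) \frac{1}{17} - -27000\right) - 4624 = \left(- \frac{1638}{17} + 27000\right) - 4624 = \frac{457362}{17} - 4624 = \frac{378754}{17}$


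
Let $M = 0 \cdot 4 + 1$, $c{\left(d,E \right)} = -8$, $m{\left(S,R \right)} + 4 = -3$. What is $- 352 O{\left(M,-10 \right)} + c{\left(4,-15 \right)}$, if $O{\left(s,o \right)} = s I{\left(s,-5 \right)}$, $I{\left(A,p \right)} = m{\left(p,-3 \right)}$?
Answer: $2456$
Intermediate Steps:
$m{\left(S,R \right)} = -7$ ($m{\left(S,R \right)} = -4 - 3 = -7$)
$I{\left(A,p \right)} = -7$
$M = 1$ ($M = 0 + 1 = 1$)
$O{\left(s,o \right)} = - 7 s$ ($O{\left(s,o \right)} = s \left(-7\right) = - 7 s$)
$- 352 O{\left(M,-10 \right)} + c{\left(4,-15 \right)} = - 352 \left(\left(-7\right) 1\right) - 8 = \left(-352\right) \left(-7\right) - 8 = 2464 - 8 = 2456$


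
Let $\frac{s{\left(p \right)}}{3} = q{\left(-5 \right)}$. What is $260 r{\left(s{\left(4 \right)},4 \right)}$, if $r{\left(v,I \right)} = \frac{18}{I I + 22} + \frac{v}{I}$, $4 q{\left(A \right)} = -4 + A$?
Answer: $- \frac{23985}{76} \approx -315.59$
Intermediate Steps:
$q{\left(A \right)} = -1 + \frac{A}{4}$ ($q{\left(A \right)} = \frac{-4 + A}{4} = -1 + \frac{A}{4}$)
$s{\left(p \right)} = - \frac{27}{4}$ ($s{\left(p \right)} = 3 \left(-1 + \frac{1}{4} \left(-5\right)\right) = 3 \left(-1 - \frac{5}{4}\right) = 3 \left(- \frac{9}{4}\right) = - \frac{27}{4}$)
$r{\left(v,I \right)} = \frac{18}{22 + I^{2}} + \frac{v}{I}$ ($r{\left(v,I \right)} = \frac{18}{I^{2} + 22} + \frac{v}{I} = \frac{18}{22 + I^{2}} + \frac{v}{I}$)
$260 r{\left(s{\left(4 \right)},4 \right)} = 260 \frac{18 \cdot 4 + 22 \left(- \frac{27}{4}\right) - \frac{27 \cdot 4^{2}}{4}}{4 \left(22 + 4^{2}\right)} = 260 \frac{72 - \frac{297}{2} - 108}{4 \left(22 + 16\right)} = 260 \frac{72 - \frac{297}{2} - 108}{4 \cdot 38} = 260 \cdot \frac{1}{4} \cdot \frac{1}{38} \left(- \frac{369}{2}\right) = 260 \left(- \frac{369}{304}\right) = - \frac{23985}{76}$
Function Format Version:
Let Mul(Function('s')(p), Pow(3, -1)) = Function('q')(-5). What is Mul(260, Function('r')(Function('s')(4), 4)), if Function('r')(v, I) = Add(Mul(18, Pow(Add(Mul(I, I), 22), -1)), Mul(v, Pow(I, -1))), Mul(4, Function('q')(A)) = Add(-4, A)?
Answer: Rational(-23985, 76) ≈ -315.59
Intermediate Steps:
Function('q')(A) = Add(-1, Mul(Rational(1, 4), A)) (Function('q')(A) = Mul(Rational(1, 4), Add(-4, A)) = Add(-1, Mul(Rational(1, 4), A)))
Function('s')(p) = Rational(-27, 4) (Function('s')(p) = Mul(3, Add(-1, Mul(Rational(1, 4), -5))) = Mul(3, Add(-1, Rational(-5, 4))) = Mul(3, Rational(-9, 4)) = Rational(-27, 4))
Function('r')(v, I) = Add(Mul(18, Pow(Add(22, Pow(I, 2)), -1)), Mul(v, Pow(I, -1))) (Function('r')(v, I) = Add(Mul(18, Pow(Add(Pow(I, 2), 22), -1)), Mul(v, Pow(I, -1))) = Add(Mul(18, Pow(Add(22, Pow(I, 2)), -1)), Mul(v, Pow(I, -1))))
Mul(260, Function('r')(Function('s')(4), 4)) = Mul(260, Mul(Pow(4, -1), Pow(Add(22, Pow(4, 2)), -1), Add(Mul(18, 4), Mul(22, Rational(-27, 4)), Mul(Rational(-27, 4), Pow(4, 2))))) = Mul(260, Mul(Rational(1, 4), Pow(Add(22, 16), -1), Add(72, Rational(-297, 2), Mul(Rational(-27, 4), 16)))) = Mul(260, Mul(Rational(1, 4), Pow(38, -1), Add(72, Rational(-297, 2), -108))) = Mul(260, Mul(Rational(1, 4), Rational(1, 38), Rational(-369, 2))) = Mul(260, Rational(-369, 304)) = Rational(-23985, 76)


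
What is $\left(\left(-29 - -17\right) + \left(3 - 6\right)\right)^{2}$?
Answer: $225$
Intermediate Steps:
$\left(\left(-29 - -17\right) + \left(3 - 6\right)\right)^{2} = \left(\left(-29 + 17\right) + \left(3 - 6\right)\right)^{2} = \left(-12 - 3\right)^{2} = \left(-15\right)^{2} = 225$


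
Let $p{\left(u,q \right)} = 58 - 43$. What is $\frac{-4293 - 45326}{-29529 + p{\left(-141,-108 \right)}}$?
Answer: $\frac{49619}{29514} \approx 1.6812$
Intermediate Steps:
$p{\left(u,q \right)} = 15$ ($p{\left(u,q \right)} = 58 - 43 = 15$)
$\frac{-4293 - 45326}{-29529 + p{\left(-141,-108 \right)}} = \frac{-4293 - 45326}{-29529 + 15} = - \frac{49619}{-29514} = \left(-49619\right) \left(- \frac{1}{29514}\right) = \frac{49619}{29514}$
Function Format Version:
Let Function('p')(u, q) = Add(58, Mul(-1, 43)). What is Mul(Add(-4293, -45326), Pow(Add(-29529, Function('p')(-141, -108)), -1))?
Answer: Rational(49619, 29514) ≈ 1.6812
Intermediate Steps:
Function('p')(u, q) = 15 (Function('p')(u, q) = Add(58, -43) = 15)
Mul(Add(-4293, -45326), Pow(Add(-29529, Function('p')(-141, -108)), -1)) = Mul(Add(-4293, -45326), Pow(Add(-29529, 15), -1)) = Mul(-49619, Pow(-29514, -1)) = Mul(-49619, Rational(-1, 29514)) = Rational(49619, 29514)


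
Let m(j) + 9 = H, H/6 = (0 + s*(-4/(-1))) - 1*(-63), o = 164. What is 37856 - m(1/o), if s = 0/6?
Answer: 37487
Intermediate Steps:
s = 0 (s = 0*(⅙) = 0)
H = 378 (H = 6*((0 + 0*(-4/(-1))) - 1*(-63)) = 6*((0 + 0*(-4*(-1))) + 63) = 6*((0 + 0*4) + 63) = 6*((0 + 0) + 63) = 6*(0 + 63) = 6*63 = 378)
m(j) = 369 (m(j) = -9 + 378 = 369)
37856 - m(1/o) = 37856 - 1*369 = 37856 - 369 = 37487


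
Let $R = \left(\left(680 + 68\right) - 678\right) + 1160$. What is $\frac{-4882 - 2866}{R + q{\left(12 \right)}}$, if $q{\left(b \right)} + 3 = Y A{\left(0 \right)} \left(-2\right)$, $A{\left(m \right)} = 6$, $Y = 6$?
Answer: $- \frac{7748}{1155} \approx -6.7082$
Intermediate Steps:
$R = 1230$ ($R = \left(748 - 678\right) + 1160 = 70 + 1160 = 1230$)
$q{\left(b \right)} = -75$ ($q{\left(b \right)} = -3 + 6 \cdot 6 \left(-2\right) = -3 + 36 \left(-2\right) = -3 - 72 = -75$)
$\frac{-4882 - 2866}{R + q{\left(12 \right)}} = \frac{-4882 - 2866}{1230 - 75} = - \frac{7748}{1155}$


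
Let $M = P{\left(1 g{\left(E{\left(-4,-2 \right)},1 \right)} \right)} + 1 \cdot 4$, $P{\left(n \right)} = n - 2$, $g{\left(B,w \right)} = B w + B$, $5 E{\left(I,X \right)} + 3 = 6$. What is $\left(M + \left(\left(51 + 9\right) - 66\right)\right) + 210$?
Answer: $\frac{1036}{5} \approx 207.2$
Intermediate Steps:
$E{\left(I,X \right)} = \frac{3}{5}$ ($E{\left(I,X \right)} = - \frac{3}{5} + \frac{1}{5} \cdot 6 = - \frac{3}{5} + \frac{6}{5} = \frac{3}{5}$)
$g{\left(B,w \right)} = B + B w$
$P{\left(n \right)} = -2 + n$ ($P{\left(n \right)} = n - 2 = -2 + n$)
$M = \frac{16}{5}$ ($M = \left(-2 + 1 \frac{3 \left(1 + 1\right)}{5}\right) + 1 \cdot 4 = \left(-2 + 1 \cdot \frac{3}{5} \cdot 2\right) + 4 = \left(-2 + 1 \cdot \frac{6}{5}\right) + 4 = \left(-2 + \frac{6}{5}\right) + 4 = - \frac{4}{5} + 4 = \frac{16}{5} \approx 3.2$)
$\left(M + \left(\left(51 + 9\right) - 66\right)\right) + 210 = \left(\frac{16}{5} + \left(\left(51 + 9\right) - 66\right)\right) + 210 = \left(\frac{16}{5} + \left(60 - 66\right)\right) + 210 = \left(\frac{16}{5} - 6\right) + 210 = - \frac{14}{5} + 210 = \frac{1036}{5}$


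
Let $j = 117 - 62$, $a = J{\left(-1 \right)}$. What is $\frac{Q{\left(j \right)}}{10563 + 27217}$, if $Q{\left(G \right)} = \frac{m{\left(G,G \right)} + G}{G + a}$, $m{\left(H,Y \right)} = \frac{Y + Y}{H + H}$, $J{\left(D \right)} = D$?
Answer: $\frac{7}{255015} \approx 2.7449 \cdot 10^{-5}$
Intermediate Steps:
$a = -1$
$m{\left(H,Y \right)} = \frac{Y}{H}$ ($m{\left(H,Y \right)} = \frac{2 Y}{2 H} = 2 Y \frac{1}{2 H} = \frac{Y}{H}$)
$j = 55$
$Q{\left(G \right)} = \frac{1 + G}{-1 + G}$ ($Q{\left(G \right)} = \frac{\frac{G}{G} + G}{G - 1} = \frac{1 + G}{-1 + G}$)
$\frac{Q{\left(j \right)}}{10563 + 27217} = \frac{\frac{1}{-1 + 55} \left(1 + 55\right)}{10563 + 27217} = \frac{\frac{1}{54} \cdot 56}{37780} = \frac{1}{54} \cdot 56 \cdot \frac{1}{37780} = \frac{28}{27} \cdot \frac{1}{37780} = \frac{7}{255015}$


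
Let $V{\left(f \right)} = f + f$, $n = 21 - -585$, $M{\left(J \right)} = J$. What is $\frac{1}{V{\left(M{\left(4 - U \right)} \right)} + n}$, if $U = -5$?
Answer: $\frac{1}{624} \approx 0.0016026$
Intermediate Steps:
$n = 606$ ($n = 21 + 585 = 606$)
$V{\left(f \right)} = 2 f$
$\frac{1}{V{\left(M{\left(4 - U \right)} \right)} + n} = \frac{1}{2 \left(4 - -5\right) + 606} = \frac{1}{2 \left(4 + 5\right) + 606} = \frac{1}{2 \cdot 9 + 606} = \frac{1}{18 + 606} = \frac{1}{624}$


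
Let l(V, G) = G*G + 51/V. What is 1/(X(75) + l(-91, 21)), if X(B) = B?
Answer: 91/46905 ≈ 0.0019401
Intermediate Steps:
l(V, G) = G**2 + 51/V
1/(X(75) + l(-91, 21)) = 1/(75 + (21**2 + 51/(-91))) = 1/(75 + (441 + 51*(-1/91))) = 1/(75 + (441 - 51/91)) = 1/(75 + 40080/91) = 1/(46905/91) = 91/46905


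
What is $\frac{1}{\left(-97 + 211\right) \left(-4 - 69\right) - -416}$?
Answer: $- \frac{1}{7906} \approx -0.00012649$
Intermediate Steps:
$\frac{1}{\left(-97 + 211\right) \left(-4 - 69\right) - -416} = \frac{1}{114 \left(-73\right) + 416} = \frac{1}{-8322 + 416} = \frac{1}{-7906} = - \frac{1}{7906}$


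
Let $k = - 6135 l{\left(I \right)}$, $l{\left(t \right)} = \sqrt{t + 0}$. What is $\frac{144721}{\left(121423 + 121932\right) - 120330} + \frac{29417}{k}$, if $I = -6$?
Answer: $\frac{144721}{123025} + \frac{29417 i \sqrt{6}}{36810} \approx 1.1764 + 1.9575 i$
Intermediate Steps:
$l{\left(t \right)} = \sqrt{t}$
$k = - 6135 i \sqrt{6}$ ($k = - 6135 \sqrt{-6} = - 6135 i \sqrt{6} \approx - 15028.0 i$)
$\frac{144721}{\left(121423 + 121932\right) - 120330} + \frac{29417}{k} = \frac{144721}{\left(121423 + 121932\right) - 120330} + \frac{29417}{\left(-6135\right) i \sqrt{6}} = \frac{144721}{243355 - 120330} + 29417 \frac{i \sqrt{6}}{36810} = \frac{144721}{123025} + \frac{29417 i \sqrt{6}}{36810}$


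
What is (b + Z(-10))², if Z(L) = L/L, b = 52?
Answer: 2809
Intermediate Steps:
Z(L) = 1
(b + Z(-10))² = (52 + 1)² = 53² = 2809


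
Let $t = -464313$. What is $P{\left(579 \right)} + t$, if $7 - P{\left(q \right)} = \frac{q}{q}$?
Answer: $-464307$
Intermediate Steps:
$P{\left(q \right)} = 6$ ($P{\left(q \right)} = 7 - \frac{q}{q} = 7 - 1 = 6$)
$P{\left(579 \right)} + t = 6 - 464313 = -464307$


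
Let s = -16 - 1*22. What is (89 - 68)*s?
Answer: -798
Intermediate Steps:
s = -38 (s = -16 - 22 = -38)
(89 - 68)*s = (89 - 68)*(-38) = 21*(-38) = -798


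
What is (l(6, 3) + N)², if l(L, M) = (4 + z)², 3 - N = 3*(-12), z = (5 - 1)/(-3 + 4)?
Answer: 10609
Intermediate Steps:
z = 4 (z = 4/1 = 4*1 = 4)
N = 39 (N = 3 - 3*(-12) = 3 - 1*(-36) = 3 + 36 = 39)
l(L, M) = 64 (l(L, M) = (4 + 4)² = 8² = 64)
(l(6, 3) + N)² = (64 + 39)² = 103² = 10609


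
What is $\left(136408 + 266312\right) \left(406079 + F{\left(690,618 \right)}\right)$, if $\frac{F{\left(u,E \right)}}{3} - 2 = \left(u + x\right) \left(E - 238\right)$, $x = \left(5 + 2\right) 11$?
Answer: $515668864800$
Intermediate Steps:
$x = 77$ ($x = 7 \cdot 11 = 77$)
$F{\left(u,E \right)} = 6 + 3 \left(-238 + E\right) \left(77 + u\right)$ ($F{\left(u,E \right)} = 6 + 3 \left(u + 77\right) \left(E - 238\right) = 6 + 3 \left(77 + u\right) \left(-238 + E\right) = 6 + 3 \left(-238 + E\right) \left(77 + u\right)$)
$\left(136408 + 266312\right) \left(406079 + F{\left(690,618 \right)}\right) = \left(136408 + 266312\right) \left(406079 + \left(-54972 - 492660 + 231 \cdot 618 + 3 \cdot 618 \cdot 690\right)\right) = 402720 \left(406079 + \left(-54972 - 492660 + 142758 + 1279260\right)\right) = 402720 \left(406079 + 874386\right) = 402720 \cdot 1280465 = 515668864800$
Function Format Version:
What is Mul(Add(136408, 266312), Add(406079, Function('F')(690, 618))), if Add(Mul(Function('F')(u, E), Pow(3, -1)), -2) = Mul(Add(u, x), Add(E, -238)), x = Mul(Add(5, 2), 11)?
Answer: 515668864800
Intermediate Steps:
x = 77 (x = Mul(7, 11) = 77)
Function('F')(u, E) = Add(6, Mul(3, Add(-238, E), Add(77, u))) (Function('F')(u, E) = Add(6, Mul(3, Mul(Add(u, 77), Add(E, -238)))) = Add(6, Mul(3, Mul(Add(77, u), Add(-238, E)))) = Add(6, Mul(3, Mul(Add(-238, E), Add(77, u)))) = Add(6, Mul(3, Add(-238, E), Add(77, u))))
Mul(Add(136408, 266312), Add(406079, Function('F')(690, 618))) = Mul(Add(136408, 266312), Add(406079, Add(-54972, Mul(-714, 690), Mul(231, 618), Mul(3, 618, 690)))) = Mul(402720, Add(406079, Add(-54972, -492660, 142758, 1279260))) = Mul(402720, Add(406079, 874386)) = Mul(402720, 1280465) = 515668864800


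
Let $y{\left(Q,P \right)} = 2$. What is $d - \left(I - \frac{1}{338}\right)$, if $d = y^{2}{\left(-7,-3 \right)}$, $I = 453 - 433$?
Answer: $- \frac{5407}{338} \approx -15.997$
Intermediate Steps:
$I = 20$ ($I = 453 - 433 = 20$)
$d = 4$ ($d = 2^{2} = 4$)
$d - \left(I - \frac{1}{338}\right) = 4 - \left(20 - \frac{1}{338}\right) = 4 - \frac{6759}{338} = - \frac{5407}{338}$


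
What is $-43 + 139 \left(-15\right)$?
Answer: $-2128$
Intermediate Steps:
$-43 + 139 \left(-15\right) = -43 - 2085 = -2128$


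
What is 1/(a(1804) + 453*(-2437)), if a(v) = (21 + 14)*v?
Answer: -1/1040821 ≈ -9.6078e-7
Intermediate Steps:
a(v) = 35*v
1/(a(1804) + 453*(-2437)) = 1/(35*1804 + 453*(-2437)) = 1/(63140 - 1103961) = 1/(-1040821) = -1/1040821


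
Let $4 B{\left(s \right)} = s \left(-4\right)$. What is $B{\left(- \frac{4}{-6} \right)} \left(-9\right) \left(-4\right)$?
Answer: $-24$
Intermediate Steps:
$B{\left(s \right)} = - s$ ($B{\left(s \right)} = \frac{s \left(-4\right)}{4} = \frac{\left(-4\right) s}{4} = - s$)
$B{\left(- \frac{4}{-6} \right)} \left(-9\right) \left(-4\right) = - \frac{-4}{-6} \left(-9\right) \left(-4\right) = - \frac{\left(-4\right) \left(-1\right)}{6} \left(-9\right) \left(-4\right) = \left(-1\right) \frac{2}{3} \left(-9\right) \left(-4\right) = \left(- \frac{2}{3}\right) \left(-9\right) \left(-4\right) = 6 \left(-4\right) = -24$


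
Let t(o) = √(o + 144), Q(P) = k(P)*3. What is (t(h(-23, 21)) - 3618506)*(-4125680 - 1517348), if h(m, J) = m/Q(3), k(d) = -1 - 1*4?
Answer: 20419330676168 - 5643028*√32745/15 ≈ 2.0419e+13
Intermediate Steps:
k(d) = -5 (k(d) = -1 - 4 = -5)
Q(P) = -15 (Q(P) = -5*3 = -15)
h(m, J) = -m/15 (h(m, J) = m/(-15) = m*(-1/15) = -m/15)
t(o) = √(144 + o)
(t(h(-23, 21)) - 3618506)*(-4125680 - 1517348) = (√(144 - 1/15*(-23)) - 3618506)*(-4125680 - 1517348) = (√(144 + 23/15) - 3618506)*(-5643028) = (√(2183/15) - 3618506)*(-5643028) = (√32745/15 - 3618506)*(-5643028) = (-3618506 + √32745/15)*(-5643028) = 20419330676168 - 5643028*√32745/15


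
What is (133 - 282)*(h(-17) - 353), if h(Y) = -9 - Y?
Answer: 51405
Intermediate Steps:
(133 - 282)*(h(-17) - 353) = (133 - 282)*((-9 - 1*(-17)) - 353) = -149*((-9 + 17) - 353) = -149*(8 - 353) = -149*(-345) = 51405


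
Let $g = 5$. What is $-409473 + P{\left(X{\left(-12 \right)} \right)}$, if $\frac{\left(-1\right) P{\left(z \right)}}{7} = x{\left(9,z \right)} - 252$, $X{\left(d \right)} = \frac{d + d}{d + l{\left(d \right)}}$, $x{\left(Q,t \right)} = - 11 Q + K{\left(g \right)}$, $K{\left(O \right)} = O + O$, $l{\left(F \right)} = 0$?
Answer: $-407086$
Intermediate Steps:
$K{\left(O \right)} = 2 O$
$x{\left(Q,t \right)} = 10 - 11 Q$ ($x{\left(Q,t \right)} = - 11 Q + 2 \cdot 5 = - 11 Q + 10 = 10 - 11 Q$)
$X{\left(d \right)} = 2$ ($X{\left(d \right)} = \frac{d + d}{d + 0} = \frac{2 d}{d} = 2$)
$P{\left(z \right)} = 2387$ ($P{\left(z \right)} = - 7 \left(\left(10 - 99\right) - 252\right) = - 7 \left(-89 - 252\right) = \left(-7\right) \left(-341\right) = 2387$)
$-409473 + P{\left(X{\left(-12 \right)} \right)} = -409473 + 2387 = -407086$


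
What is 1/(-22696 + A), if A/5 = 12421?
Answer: 1/39409 ≈ 2.5375e-5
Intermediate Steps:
A = 62105 (A = 5*12421 = 62105)
1/(-22696 + A) = 1/(-22696 + 62105) = 1/39409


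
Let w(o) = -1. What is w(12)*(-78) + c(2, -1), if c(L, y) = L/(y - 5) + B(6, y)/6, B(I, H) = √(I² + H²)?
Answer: 233/3 + √37/6 ≈ 78.680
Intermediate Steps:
B(I, H) = √(H² + I²)
c(L, y) = √(36 + y²)/6 + L/(-5 + y) (c(L, y) = L/(y - 5) + √(y² + 6²)/6 = L/(-5 + y) + √(y² + 36)*(⅙) = L/(-5 + y) + √(36 + y²)*(⅙) = L/(-5 + y) + √(36 + y²)/6 = √(36 + y²)/6 + L/(-5 + y))
w(12)*(-78) + c(2, -1) = -1*(-78) + (-5*√(36 + (-1)²) + 6*2 - √(36 + (-1)²))/(6*(-5 - 1)) = 78 + (⅙)*(-5*√(36 + 1) + 12 - √(36 + 1))/(-6) = 78 + (⅙)*(-⅙)*(-5*√37 + 12 - √37) = 78 + (⅙)*(-⅙)*(12 - 6*√37) = 78 + (-⅓ + √37/6) = 233/3 + √37/6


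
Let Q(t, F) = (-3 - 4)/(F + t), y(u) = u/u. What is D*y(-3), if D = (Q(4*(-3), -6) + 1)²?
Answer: 625/324 ≈ 1.9290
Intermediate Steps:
y(u) = 1
Q(t, F) = -7/(F + t)
D = 625/324 (D = (-7/(-6 + 4*(-3)) + 1)² = (-7/(-6 - 12) + 1)² = (-7/(-18) + 1)² = (-7*(-1/18) + 1)² = (7/18 + 1)² = (25/18)² = 625/324 ≈ 1.9290)
D*y(-3) = (625/324)*1 = 625/324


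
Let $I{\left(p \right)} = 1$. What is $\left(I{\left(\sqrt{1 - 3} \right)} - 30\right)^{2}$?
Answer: $841$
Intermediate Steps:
$\left(I{\left(\sqrt{1 - 3} \right)} - 30\right)^{2} = \left(1 - 30\right)^{2} = \left(-29\right)^{2} = 841$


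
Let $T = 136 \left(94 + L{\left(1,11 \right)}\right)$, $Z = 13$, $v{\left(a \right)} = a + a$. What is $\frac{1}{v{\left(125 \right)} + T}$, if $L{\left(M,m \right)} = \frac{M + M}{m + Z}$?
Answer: $\frac{3}{39136} \approx 7.6656 \cdot 10^{-5}$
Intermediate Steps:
$v{\left(a \right)} = 2 a$
$L{\left(M,m \right)} = \frac{2 M}{13 + m}$ ($L{\left(M,m \right)} = \frac{M + M}{m + 13} = \frac{2 M}{13 + m}$)
$T = \frac{38386}{3}$ ($T = 136 \left(94 + 2 \cdot 1 \frac{1}{13 + 11}\right) = 136 \left(94 + 2 \cdot 1 \cdot \frac{1}{24}\right) = 136 \left(94 + \frac{1}{12}\right) = 136 \cdot \frac{1129}{12} = \frac{38386}{3} \approx 12795.0$)
$\frac{1}{v{\left(125 \right)} + T} = \frac{1}{2 \cdot 125 + \frac{38386}{3}} = \frac{1}{250 + \frac{38386}{3}} = \frac{1}{\frac{39136}{3}} = \frac{3}{39136}$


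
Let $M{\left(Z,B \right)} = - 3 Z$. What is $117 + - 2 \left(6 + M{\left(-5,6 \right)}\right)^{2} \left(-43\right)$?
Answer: $38043$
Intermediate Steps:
$117 + - 2 \left(6 + M{\left(-5,6 \right)}\right)^{2} \left(-43\right) = 117 + - 2 \left(6 - -15\right)^{2} \left(-43\right) = 117 + - 2 \left(6 + 15\right)^{2} \left(-43\right) = 117 + - 2 \cdot 21^{2} \left(-43\right) = 117 + \left(-2\right) 441 \left(-43\right) = 117 - -37926 = 117 + 37926 = 38043$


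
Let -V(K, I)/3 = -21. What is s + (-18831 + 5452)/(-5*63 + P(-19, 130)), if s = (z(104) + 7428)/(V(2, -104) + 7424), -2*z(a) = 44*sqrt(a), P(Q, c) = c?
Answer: 101542753/1385095 - 44*sqrt(26)/7487 ≈ 73.281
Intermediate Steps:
V(K, I) = 63 (V(K, I) = -3*(-21) = 63)
z(a) = -22*sqrt(a)
s = 7428/7487 - 44*sqrt(26)/7487 (s = (-44*sqrt(26) + 7428)/(63 + 7424) = (-44*sqrt(26) + 7428)/7487 = (-44*sqrt(26) + 7428)*(1/7487) = (7428 - 44*sqrt(26))*(1/7487) = 7428/7487 - 44*sqrt(26)/7487 ≈ 0.96215)
s + (-18831 + 5452)/(-5*63 + P(-19, 130)) = (7428/7487 - 44*sqrt(26)/7487) + (-18831 + 5452)/(-5*63 + 130) = (7428/7487 - 44*sqrt(26)/7487) - 13379/(-315 + 130) = (7428/7487 - 44*sqrt(26)/7487) - 13379/(-185) = (7428/7487 - 44*sqrt(26)/7487) - 13379*(-1/185) = (7428/7487 - 44*sqrt(26)/7487) + 13379/185 = 101542753/1385095 - 44*sqrt(26)/7487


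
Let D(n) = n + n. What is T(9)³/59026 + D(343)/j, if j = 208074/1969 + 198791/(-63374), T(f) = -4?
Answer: 2525945163646404/377620670620061 ≈ 6.6891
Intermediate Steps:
D(n) = 2*n
j = 12795062197/124783406 (j = 208074*(1/1969) + 198791*(-1/63374) = 208074/1969 - 198791/63374 = 12795062197/124783406 ≈ 102.54)
T(9)³/59026 + D(343)/j = (-4)³/59026 + (2*343)/(12795062197/124783406) = -64*1/59026 + 686*(124783406/12795062197) = -32/29513 + 85601416516/12795062197 = 2525945163646404/377620670620061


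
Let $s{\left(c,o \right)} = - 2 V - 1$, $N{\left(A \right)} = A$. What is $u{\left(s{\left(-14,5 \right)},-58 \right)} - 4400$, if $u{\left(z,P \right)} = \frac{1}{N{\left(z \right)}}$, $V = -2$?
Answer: $- \frac{13199}{3} \approx -4399.7$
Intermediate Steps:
$s{\left(c,o \right)} = 3$ ($s{\left(c,o \right)} = \left(-2\right) \left(-2\right) - 1 = 4 - 1 = 3$)
$u{\left(z,P \right)} = \frac{1}{z}$
$u{\left(s{\left(-14,5 \right)},-58 \right)} - 4400 = \frac{1}{3} - 4400 = - \frac{13199}{3}$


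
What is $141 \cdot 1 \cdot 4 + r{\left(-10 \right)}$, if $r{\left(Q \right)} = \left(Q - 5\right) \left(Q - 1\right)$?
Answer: $729$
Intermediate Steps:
$r{\left(Q \right)} = \left(-1 + Q\right) \left(-5 + Q\right)$ ($r{\left(Q \right)} = \left(-5 + Q\right) \left(-1 + Q\right) = \left(-1 + Q\right) \left(-5 + Q\right)$)
$141 \cdot 1 \cdot 4 + r{\left(-10 \right)} = 141 \cdot 1 \cdot 4 + \left(5 + \left(-10\right)^{2} - -60\right) = 141 \cdot 4 + \left(5 + 100 + 60\right) = 564 + 165 = 729$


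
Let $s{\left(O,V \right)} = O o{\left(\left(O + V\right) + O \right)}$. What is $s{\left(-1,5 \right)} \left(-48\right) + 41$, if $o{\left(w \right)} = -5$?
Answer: $-199$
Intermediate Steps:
$s{\left(O,V \right)} = - 5 O$ ($s{\left(O,V \right)} = O \left(-5\right) = - 5 O$)
$s{\left(-1,5 \right)} \left(-48\right) + 41 = \left(-5\right) \left(-1\right) \left(-48\right) + 41 = 5 \left(-48\right) + 41 = -240 + 41 = -199$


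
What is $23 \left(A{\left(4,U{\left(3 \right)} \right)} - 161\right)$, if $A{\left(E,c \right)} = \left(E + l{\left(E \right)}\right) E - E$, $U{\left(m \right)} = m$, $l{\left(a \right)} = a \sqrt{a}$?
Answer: $-2691$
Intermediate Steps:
$l{\left(a \right)} = a^{\frac{3}{2}}$
$A{\left(E,c \right)} = - E + E \left(E + E^{\frac{3}{2}}\right)$ ($A{\left(E,c \right)} = \left(E + E^{\frac{3}{2}}\right) E - E = E \left(E + E^{\frac{3}{2}}\right) - E = - E + E \left(E + E^{\frac{3}{2}}\right)$)
$23 \left(A{\left(4,U{\left(3 \right)} \right)} - 161\right) = 23 \left(4 \left(-1 + 4 + 4^{\frac{3}{2}}\right) - 161\right) = 23 \left(4 \left(-1 + 4 + 8\right) - 161\right) = 23 \left(4 \cdot 11 - 161\right) = 23 \left(44 - 161\right) = 23 \left(-117\right) = -2691$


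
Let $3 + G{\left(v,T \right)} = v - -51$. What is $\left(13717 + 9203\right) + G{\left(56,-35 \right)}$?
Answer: $23024$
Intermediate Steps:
$G{\left(v,T \right)} = 48 + v$ ($G{\left(v,T \right)} = -3 + \left(v - -51\right) = -3 + \left(v + 51\right) = -3 + \left(51 + v\right) = 48 + v$)
$\left(13717 + 9203\right) + G{\left(56,-35 \right)} = \left(13717 + 9203\right) + \left(48 + 56\right) = 22920 + 104 = 23024$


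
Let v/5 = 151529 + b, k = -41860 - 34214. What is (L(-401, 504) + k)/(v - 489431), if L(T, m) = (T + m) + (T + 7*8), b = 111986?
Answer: -19079/207036 ≈ -0.092153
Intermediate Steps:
k = -76074
L(T, m) = 56 + m + 2*T (L(T, m) = (T + m) + (T + 56) = (T + m) + (56 + T) = 56 + m + 2*T)
v = 1317575 (v = 5*(151529 + 111986) = 5*263515 = 1317575)
(L(-401, 504) + k)/(v - 489431) = ((56 + 504 + 2*(-401)) - 76074)/(1317575 - 489431) = ((56 + 504 - 802) - 76074)/828144 = (-242 - 76074)*(1/828144) = -76316*1/828144 = -19079/207036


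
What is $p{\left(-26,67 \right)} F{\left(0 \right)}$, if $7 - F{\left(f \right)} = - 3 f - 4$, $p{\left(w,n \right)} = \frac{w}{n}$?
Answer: $- \frac{286}{67} \approx -4.2687$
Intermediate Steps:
$F{\left(f \right)} = 11 + 3 f$ ($F{\left(f \right)} = 7 - \left(- 3 f - 4\right) = 7 - \left(-4 - 3 f\right) = 7 + \left(4 + 3 f\right) = 11 + 3 f$)
$p{\left(-26,67 \right)} F{\left(0 \right)} = - \frac{26}{67} \left(11 + 3 \cdot 0\right) = \left(-26\right) \frac{1}{67} \left(11 + 0\right) = \left(- \frac{26}{67}\right) 11 = - \frac{286}{67}$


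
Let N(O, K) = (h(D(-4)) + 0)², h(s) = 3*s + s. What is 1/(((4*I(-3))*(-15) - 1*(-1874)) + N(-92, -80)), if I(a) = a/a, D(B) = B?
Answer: 1/2070 ≈ 0.00048309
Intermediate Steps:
h(s) = 4*s
I(a) = 1
N(O, K) = 256 (N(O, K) = (4*(-4) + 0)² = (-16 + 0)² = (-16)² = 256)
1/(((4*I(-3))*(-15) - 1*(-1874)) + N(-92, -80)) = 1/(((4*1)*(-15) - 1*(-1874)) + 256) = 1/((4*(-15) + 1874) + 256) = 1/((-60 + 1874) + 256) = 1/(1814 + 256) = 1/2070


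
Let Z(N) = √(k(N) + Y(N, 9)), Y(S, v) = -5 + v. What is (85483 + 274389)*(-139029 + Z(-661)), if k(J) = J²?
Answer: -50032644288 + 1799360*√17477 ≈ -4.9795e+10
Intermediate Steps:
Z(N) = √(4 + N²) (Z(N) = √(N² + (-5 + 9)) = √(N² + 4) = √(4 + N²))
(85483 + 274389)*(-139029 + Z(-661)) = (85483 + 274389)*(-139029 + √(4 + (-661)²)) = 359872*(-139029 + √(4 + 436921)) = 359872*(-139029 + √436925) = 359872*(-139029 + 5*√17477) = -50032644288 + 1799360*√17477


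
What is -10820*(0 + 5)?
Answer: -54100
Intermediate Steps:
-10820*(0 + 5) = -10820*5 = -54100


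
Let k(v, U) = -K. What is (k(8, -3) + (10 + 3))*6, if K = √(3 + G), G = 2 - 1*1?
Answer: 66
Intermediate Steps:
G = 1 (G = 2 - 1 = 1)
K = 2 (K = √(3 + 1) = √4 = 2)
k(v, U) = -2 (k(v, U) = -1*2 = -2)
(k(8, -3) + (10 + 3))*6 = (-2 + (10 + 3))*6 = (-2 + 13)*6 = 11*6 = 66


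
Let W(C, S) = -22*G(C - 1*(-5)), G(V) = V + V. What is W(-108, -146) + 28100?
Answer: 32632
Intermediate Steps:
G(V) = 2*V
W(C, S) = -220 - 44*C (W(C, S) = -44*(C - 1*(-5)) = -44*(C + 5) = -44*(5 + C) = -22*(10 + 2*C) = -220 - 44*C)
W(-108, -146) + 28100 = (-220 - 44*(-108)) + 28100 = (-220 + 4752) + 28100 = 4532 + 28100 = 32632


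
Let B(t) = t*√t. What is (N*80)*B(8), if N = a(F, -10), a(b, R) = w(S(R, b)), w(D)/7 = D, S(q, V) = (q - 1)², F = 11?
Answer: 1084160*√2 ≈ 1.5332e+6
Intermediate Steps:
S(q, V) = (-1 + q)²
w(D) = 7*D
a(b, R) = 7*(-1 + R)²
N = 847 (N = 7*(-1 - 10)² = 7*(-11)² = 7*121 = 847)
B(t) = t^(3/2)
(N*80)*B(8) = (847*80)*8^(3/2) = 67760*(16*√2) = 1084160*√2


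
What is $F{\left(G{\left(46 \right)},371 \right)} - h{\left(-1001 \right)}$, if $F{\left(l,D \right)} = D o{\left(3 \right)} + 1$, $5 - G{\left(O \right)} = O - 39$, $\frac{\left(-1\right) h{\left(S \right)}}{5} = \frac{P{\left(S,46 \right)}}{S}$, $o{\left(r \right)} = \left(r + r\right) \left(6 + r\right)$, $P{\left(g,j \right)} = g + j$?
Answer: $\frac{20059810}{1001} \approx 20040.0$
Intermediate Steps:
$o{\left(r \right)} = 2 r \left(6 + r\right)$
$h{\left(S \right)} = - \frac{5 \left(46 + S\right)}{S}$ ($h{\left(S \right)} = - 5 \frac{S + 46}{S} = - 5 \frac{46 + S}{S} = - \frac{5 \left(46 + S\right)}{S}$)
$G{\left(O \right)} = 44 - O$ ($G{\left(O \right)} = 5 - \left(O - 39\right) = 5 - \left(-39 + O\right) = 44 - O$)
$F{\left(l,D \right)} = 1 + 54 D$ ($F{\left(l,D \right)} = D 2 \cdot 3 \left(6 + 3\right) + 1 = D 2 \cdot 3 \cdot 9 + 1 = D 54 + 1 = 54 D + 1 = 1 + 54 D$)
$F{\left(G{\left(46 \right)},371 \right)} - h{\left(-1001 \right)} = \left(1 + 54 \cdot 371\right) - \left(-5 - \frac{230}{-1001}\right) = \left(1 + 20034\right) - \left(-5 - - \frac{230}{1001}\right) = 20035 - \left(-5 + \frac{230}{1001}\right) = 20035 - - \frac{4775}{1001} = 20035 + \frac{4775}{1001} = \frac{20059810}{1001}$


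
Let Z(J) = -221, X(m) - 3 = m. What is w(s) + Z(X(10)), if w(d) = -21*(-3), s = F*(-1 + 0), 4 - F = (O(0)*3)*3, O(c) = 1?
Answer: -158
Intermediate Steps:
X(m) = 3 + m
F = -5 (F = 4 - 1*3*3 = 4 - 3*3 = 4 - 1*9 = 4 - 9 = -5)
s = 5 (s = -5*(-1 + 0) = -5*(-1) = 5)
w(d) = 63
w(s) + Z(X(10)) = 63 - 221 = -158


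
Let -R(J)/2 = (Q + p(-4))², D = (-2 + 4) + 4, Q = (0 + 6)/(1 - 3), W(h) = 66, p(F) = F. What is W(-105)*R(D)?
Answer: -6468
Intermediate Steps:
Q = -3 (Q = 6/(-2) = 6*(-½) = -3)
D = 6 (D = 2 + 4 = 6)
R(J) = -98 (R(J) = -2*(-3 - 4)² = -2*(-7)² = -2*49 = -98)
W(-105)*R(D) = 66*(-98) = -6468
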